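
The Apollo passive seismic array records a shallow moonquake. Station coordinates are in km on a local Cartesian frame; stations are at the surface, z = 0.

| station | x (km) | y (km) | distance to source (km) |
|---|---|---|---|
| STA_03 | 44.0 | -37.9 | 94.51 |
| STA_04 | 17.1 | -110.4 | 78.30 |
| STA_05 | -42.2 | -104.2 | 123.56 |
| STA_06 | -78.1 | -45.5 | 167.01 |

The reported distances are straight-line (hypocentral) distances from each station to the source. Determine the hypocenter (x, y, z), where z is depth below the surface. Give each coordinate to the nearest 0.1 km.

(64.6, -106.1, 62.1)

Each station gives a sphere (x−x_i)² + (y−y_i)² + z² = d_i² (stations at z=0).
Subtracting the STA_03 sphere from STA_04 and STA_05: z² cancels, leaving linear equations in x and y:
-53.8 x − 145.0 y = 11909.41
-172.4 x − 132.6 y = 2931.14
Solving: x ≈ 64.608, y ≈ -106.106 km (keep extra digits for the depth step; rounded: 64.6, -106.1).
Then from the STA_03 sphere: z² = 94.51² − (x − 44.0)² − (y + 37.9)² with x = 64.608, y = -106.106, so z ≈ 62.092 ≈ 62.1 km.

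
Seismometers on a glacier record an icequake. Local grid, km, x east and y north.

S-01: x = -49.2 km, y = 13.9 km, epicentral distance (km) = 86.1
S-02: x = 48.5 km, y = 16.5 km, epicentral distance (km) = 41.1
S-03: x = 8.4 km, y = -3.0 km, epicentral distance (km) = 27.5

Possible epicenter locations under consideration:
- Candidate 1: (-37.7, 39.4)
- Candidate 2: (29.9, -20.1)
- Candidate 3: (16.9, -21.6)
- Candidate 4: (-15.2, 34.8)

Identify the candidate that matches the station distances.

Candidate 2

For each candidate, compare |candidate − station| to the reported distance:
Candidate 1: residuals S-01 58.1, S-02 48.1, S-03 35.1 → max 58.1 km
Candidate 2: residuals S-01 0.0, S-02 0.0, S-03 0.0 → max 0.0 km
Candidate 3: residuals S-01 11.1, S-02 8.4, S-03 7.0 → max 11.1 km
Candidate 4: residuals S-01 46.2, S-02 25.2, S-03 17.1 → max 46.2 km
Only Candidate 2 has all residuals ≈ 0.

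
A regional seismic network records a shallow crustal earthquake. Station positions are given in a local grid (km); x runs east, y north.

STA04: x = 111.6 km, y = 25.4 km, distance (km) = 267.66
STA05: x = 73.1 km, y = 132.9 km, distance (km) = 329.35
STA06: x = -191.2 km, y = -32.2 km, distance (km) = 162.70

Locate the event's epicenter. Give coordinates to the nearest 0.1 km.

Circle about each station: (x − 111.6)² + (y − 25.4)² = 267.66²; (x − 73.1)² + (y − 132.9)² = 329.35²; (x + 191.2)² + (y + 32.2)² = 162.70².
Subtracting pairs of circle equations eliminates x²+y² and gives linear equations (the radical axes):
-77.0 x + 215.0 y = -26923.25
-605.6 x − 115.2 y = 69665.15
Solving the 2×2 system: x ≈ -85.4, y ≈ -155.8 km.
Check against STA04 (with the unrounded x, y): √((x − 111.6)²+(y − 25.4)²) = 267.66 ≈ 267.66 km. ✓

x ≈ -85.4 km, y ≈ -155.8 km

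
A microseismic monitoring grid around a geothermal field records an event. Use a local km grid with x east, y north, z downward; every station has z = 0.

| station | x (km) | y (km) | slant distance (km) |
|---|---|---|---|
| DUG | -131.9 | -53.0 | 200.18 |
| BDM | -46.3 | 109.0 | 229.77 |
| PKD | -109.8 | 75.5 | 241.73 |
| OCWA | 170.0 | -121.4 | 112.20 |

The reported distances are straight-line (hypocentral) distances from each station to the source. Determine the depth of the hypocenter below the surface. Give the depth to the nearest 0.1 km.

19.4 km

Each station gives a sphere (x−x_i)² + (y−y_i)² + z² = d_i² (stations at z=0).
Subtracting the DUG sphere from BDM and PKD: z² cancels, leaving linear equations in x and y:
171.2 x + 324.0 y = -18904.14
44.2 x + 257.0 y = -20811.68
Solving: x ≈ 63.503, y ≈ -91.901 km (keep extra digits for the depth step; rounded: 63.5, -91.9).
Then from the DUG sphere: z² = 200.18² − (x + 131.9)² − (y + 53.0)² with x = 63.503, y = -91.901, so z ≈ 19.401 ≈ 19.4 km.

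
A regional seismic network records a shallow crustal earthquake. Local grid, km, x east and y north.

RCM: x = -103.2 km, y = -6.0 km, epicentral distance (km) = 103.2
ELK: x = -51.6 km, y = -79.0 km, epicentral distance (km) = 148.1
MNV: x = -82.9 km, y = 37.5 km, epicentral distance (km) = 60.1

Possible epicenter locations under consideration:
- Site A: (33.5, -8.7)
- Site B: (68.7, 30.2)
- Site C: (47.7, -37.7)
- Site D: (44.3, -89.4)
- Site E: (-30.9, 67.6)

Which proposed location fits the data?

For each candidate, compare |candidate − station| to the reported distance:
Site A: residuals RCM 33.5, ELK 37.7, MNV 65.1 → max 65.1 km
Site B: residuals RCM 72.5, ELK 14.4, MNV 91.7 → max 91.7 km
Site C: residuals RCM 51.0, ELK 40.6, MNV 90.6 → max 90.6 km
Site D: residuals RCM 66.2, ELK 51.6, MNV 119.6 → max 119.6 km
Site E: residuals RCM 0.0, ELK 0.0, MNV 0.0 → max 0.0 km
Only Site E has all residuals ≈ 0.

Site E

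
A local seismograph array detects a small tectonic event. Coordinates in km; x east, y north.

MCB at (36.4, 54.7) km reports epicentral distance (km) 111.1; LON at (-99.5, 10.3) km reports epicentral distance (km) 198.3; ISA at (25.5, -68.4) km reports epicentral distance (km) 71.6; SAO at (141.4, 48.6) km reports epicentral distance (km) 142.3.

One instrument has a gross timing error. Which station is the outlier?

Solve using three stations at a time. Using MCB, LON, ISA (subtract circle equations pairwise → linear system) gives (x, y) ≈ (91.9, -41.6).
Distances from that point to each station vs reported:
  MCB: calculated 111.1 vs reported 111.1 → residual 0.0 km
  LON: calculated 198.3 vs reported 198.3 → residual 0.0 km
  ISA: calculated 71.6 vs reported 71.6 → residual 0.0 km
  SAO: calculated 102.9 vs reported 142.3 → residual 39.4 km
MCB, LON, ISA are mutually consistent (residuals ≈ 0); SAO is off by 39.4 km.

SAO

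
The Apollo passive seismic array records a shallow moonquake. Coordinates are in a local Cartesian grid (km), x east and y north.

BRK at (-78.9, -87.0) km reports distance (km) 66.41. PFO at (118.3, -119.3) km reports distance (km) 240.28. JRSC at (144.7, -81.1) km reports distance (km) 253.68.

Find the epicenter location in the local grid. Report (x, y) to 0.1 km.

Circle about each station: (x + 78.9)² + (y + 87.0)² = 66.41²; (x − 118.3)² + (y + 119.3)² = 240.28²; (x − 144.7)² + (y + 81.1)² = 253.68².
Subtracting pairs of circle equations eliminates x²+y² and gives linear equations (the radical axes):
394.4 x − 64.6 y = -38891.02
447.2 x + 11.8 y = -46222.16
Solving the 2×2 system: x ≈ -102.7, y ≈ -25.0 km.

(-102.7, -25.0)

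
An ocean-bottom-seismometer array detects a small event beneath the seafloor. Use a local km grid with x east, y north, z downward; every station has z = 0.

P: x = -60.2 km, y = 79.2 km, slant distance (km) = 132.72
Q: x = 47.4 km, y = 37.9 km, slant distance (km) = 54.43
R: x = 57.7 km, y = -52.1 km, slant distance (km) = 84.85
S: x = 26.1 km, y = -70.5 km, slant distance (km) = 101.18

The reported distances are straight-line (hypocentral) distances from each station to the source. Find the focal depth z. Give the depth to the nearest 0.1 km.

Each station gives a sphere (x−x_i)² + (y−y_i)² + z² = d_i² (stations at z=0).
Subtracting the P sphere from Q and R: z² cancels, leaving linear equations in x and y:
215.2 x − 82.6 y = 8438.46
235.8 x − 262.6 y = 6562.10
Solving: x ≈ 45.199, y ≈ 15.597 km (keep extra digits for the depth step; rounded: 45.2, 15.6).
Then from the P sphere: z² = 132.72² − (x + 60.2)² − (y − 79.2)² with x = 45.199, y = 15.597, so z ≈ 49.601 ≈ 49.6 km.

49.6 km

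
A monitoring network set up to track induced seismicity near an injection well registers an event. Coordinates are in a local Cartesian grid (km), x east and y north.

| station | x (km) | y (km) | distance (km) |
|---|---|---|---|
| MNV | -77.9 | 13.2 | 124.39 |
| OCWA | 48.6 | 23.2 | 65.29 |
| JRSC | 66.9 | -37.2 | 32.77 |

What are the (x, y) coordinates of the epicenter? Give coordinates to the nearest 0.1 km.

Circle about each station: (x + 77.9)² + (y − 13.2)² = 124.39²; (x − 48.6)² + (y − 23.2)² = 65.29²; (x − 66.9)² + (y + 37.2)² = 32.77².
Subtracting the MNV equation from the OCWA and JRSC equations removes the quadratic terms:
253.0 x + 20.0 y = 7867.64
289.6 x − 100.8 y = 14015.80
Solving the 2×2 system: x ≈ 34.3, y ≈ -40.5 km.
Check against MNV (with the unrounded x, y): √((x + 77.9)²+(y − 13.2)²) = 124.39 ≈ 124.39 km. ✓

34.3 km east, -40.5 km north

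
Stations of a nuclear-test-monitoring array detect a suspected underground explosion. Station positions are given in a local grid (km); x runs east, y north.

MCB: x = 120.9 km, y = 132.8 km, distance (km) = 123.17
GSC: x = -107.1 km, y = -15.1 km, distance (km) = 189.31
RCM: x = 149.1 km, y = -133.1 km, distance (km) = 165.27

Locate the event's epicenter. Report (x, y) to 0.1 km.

Circle about each station: (x − 120.9)² + (y − 132.8)² = 123.17²; (x + 107.1)² + (y + 15.1)² = 189.31²; (x − 149.1)² + (y + 133.1)² = 165.27².
Subtracting pairs of circle equations eliminates x²+y² and gives linear equations (the radical axes):
-456.0 x − 295.8 y = -41221.66
56.4 x − 531.8 y = -4449.55
Solving the 2×2 system: x ≈ 79.5, y ≈ 16.8 km.
Check against MCB (with the unrounded x, y): √((x − 120.9)²+(y − 132.8)²) = 123.17 ≈ 123.17 km. ✓

(79.5, 16.8)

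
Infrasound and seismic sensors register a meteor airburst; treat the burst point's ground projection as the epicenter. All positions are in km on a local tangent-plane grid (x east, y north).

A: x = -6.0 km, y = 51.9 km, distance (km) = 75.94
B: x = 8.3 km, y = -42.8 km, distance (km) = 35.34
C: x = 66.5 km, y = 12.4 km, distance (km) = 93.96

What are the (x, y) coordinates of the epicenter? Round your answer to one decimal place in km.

(-20.7, -22.6)

Circle about each station: (x + 6.0)² + (y − 51.9)² = 75.94²; (x − 8.3)² + (y + 42.8)² = 35.34²; (x − 66.5)² + (y − 12.4)² = 93.96².
Subtracting the A equation from the B and C equations removes the quadratic terms:
28.6 x − 189.4 y = 3689.09
145.0 x − 79.0 y = -1215.20
Solving the 2×2 system: x ≈ -20.7, y ≈ -22.6 km.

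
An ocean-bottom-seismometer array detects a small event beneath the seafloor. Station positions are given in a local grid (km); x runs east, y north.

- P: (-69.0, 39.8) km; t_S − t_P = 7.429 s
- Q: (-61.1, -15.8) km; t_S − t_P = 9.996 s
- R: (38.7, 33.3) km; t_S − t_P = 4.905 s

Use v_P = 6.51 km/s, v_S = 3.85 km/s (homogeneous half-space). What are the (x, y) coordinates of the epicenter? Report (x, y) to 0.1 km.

Distance from S−P lag: d = Δt · v_P v_S / (v_P − v_S) = Δt · (6.51·3.85)/(6.51−3.85) ≈ 9.4224·Δt.
So d_P = 70.00, d_Q = 94.19, d_R = 46.22 km.
Circle about each station: (x + 69.0)² + (y − 39.8)² = 70.00²; (x + 61.1)² + (y + 15.8)² = 94.19²; (x − 38.7)² + (y − 33.3)² = 46.22².
Subtracting pairs of circle equations eliminates x²+y² and gives linear equations (the radical axes):
15.8 x − 111.2 y = -6333.95
215.4 x − 13.0 y = -974.75
Solving the 2×2 system: x ≈ -1.1, y ≈ 56.8 km.
Check against P (with the unrounded x, y): √((x + 69.0)²+(y − 39.8)²) = 70.00 ≈ 70.00 km. ✓

-1.1 km east, 56.8 km north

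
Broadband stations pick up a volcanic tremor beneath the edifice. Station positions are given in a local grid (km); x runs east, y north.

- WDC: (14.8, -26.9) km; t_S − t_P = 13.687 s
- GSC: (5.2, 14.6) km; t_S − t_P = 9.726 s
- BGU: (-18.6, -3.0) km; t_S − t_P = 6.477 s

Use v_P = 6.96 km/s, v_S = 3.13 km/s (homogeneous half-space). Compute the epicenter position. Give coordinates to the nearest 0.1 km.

(-50.1, 16.1)

Distance from S−P lag: d = Δt · v_P v_S / (v_P − v_S) = Δt · (6.96·3.13)/(6.96−3.13) ≈ 5.6879·Δt.
So d_WDC = 77.85, d_GSC = 55.32, d_BGU = 36.84 km.
Circle about each station: (x − 14.8)² + (y + 26.9)² = 77.85²; (x − 5.2)² + (y − 14.6)² = 55.32²; (x + 18.6)² + (y + 3.0)² = 36.84².
Subtracting the WDC equation from the GSC and BGU equations removes the quadratic terms:
-19.2 x + 83.0 y = 2297.87
-66.8 x + 47.8 y = 4115.75
Solving the 2×2 system: x ≈ -50.1, y ≈ 16.1 km.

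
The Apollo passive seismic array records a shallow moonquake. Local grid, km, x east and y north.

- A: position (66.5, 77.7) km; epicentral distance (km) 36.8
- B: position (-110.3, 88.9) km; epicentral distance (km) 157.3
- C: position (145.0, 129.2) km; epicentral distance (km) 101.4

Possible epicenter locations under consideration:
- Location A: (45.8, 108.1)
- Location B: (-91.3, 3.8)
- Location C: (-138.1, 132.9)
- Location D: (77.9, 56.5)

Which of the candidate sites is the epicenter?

Location A

For each candidate, compare |candidate − station| to the reported distance:
Location A: residuals A 0.0, B 0.0, C 0.0 → max 0.0 km
Location B: residuals A 137.4, B 70.1, C 166.1 → max 166.1 km
Location C: residuals A 175.1, B 105.3, C 181.7 → max 181.7 km
Location D: residuals A 12.7, B 33.7, C 2.5 → max 33.7 km
Only Location A has all residuals ≈ 0.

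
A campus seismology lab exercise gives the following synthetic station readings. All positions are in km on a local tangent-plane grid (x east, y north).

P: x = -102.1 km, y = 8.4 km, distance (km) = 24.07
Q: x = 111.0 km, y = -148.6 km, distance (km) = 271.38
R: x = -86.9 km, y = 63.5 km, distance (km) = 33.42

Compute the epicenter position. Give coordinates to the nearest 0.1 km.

(-92.8, 30.6)

Circle about each station: (x + 102.1)² + (y − 8.4)² = 24.07²; (x − 111.0)² + (y + 148.6)² = 271.38²; (x + 86.9)² + (y − 63.5)² = 33.42².
Subtracting pairs of circle equations eliminates x²+y² and gives linear equations (the radical axes):
426.2 x − 314.0 y = -49159.75
30.4 x + 110.2 y = 551.36
Solving the 2×2 system: x ≈ -92.8, y ≈ 30.6 km.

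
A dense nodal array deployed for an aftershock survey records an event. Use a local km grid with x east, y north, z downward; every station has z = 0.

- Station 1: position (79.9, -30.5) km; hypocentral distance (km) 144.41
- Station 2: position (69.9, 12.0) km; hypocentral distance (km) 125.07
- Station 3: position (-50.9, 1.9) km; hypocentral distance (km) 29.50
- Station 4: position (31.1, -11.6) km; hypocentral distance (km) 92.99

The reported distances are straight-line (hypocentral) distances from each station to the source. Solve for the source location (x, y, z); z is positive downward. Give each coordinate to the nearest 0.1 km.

Each station gives a sphere (x−x_i)² + (y−y_i)² + z² = d_i² (stations at z=0).
Subtracting the Station 1 sphere from Station 2 and Station 3: z² cancels, leaving linear equations in x and y:
-20.0 x + 85.0 y = 2927.49
-261.6 x + 64.8 y = 15264.16
Solving: x ≈ -52.901, y ≈ 21.994 km (keep extra digits for the depth step; rounded: -52.9, 22.0).
Then from the Station 1 sphere: z² = 144.41² − (x − 79.9)² − (y + 30.5)² with x = -52.901, y = 21.994, so z ≈ 21.506 ≈ 21.5 km.

(-52.9, 22.0, 21.5)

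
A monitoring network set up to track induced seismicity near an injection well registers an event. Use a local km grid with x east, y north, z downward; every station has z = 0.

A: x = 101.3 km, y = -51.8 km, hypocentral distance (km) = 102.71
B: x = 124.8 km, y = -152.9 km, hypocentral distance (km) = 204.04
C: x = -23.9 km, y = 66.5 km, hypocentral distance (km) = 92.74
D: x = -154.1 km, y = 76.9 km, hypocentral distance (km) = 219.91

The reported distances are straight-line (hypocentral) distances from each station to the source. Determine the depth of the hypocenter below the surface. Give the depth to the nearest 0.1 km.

z ≈ 25.2 km

Each station gives a sphere (x−x_i)² + (y−y_i)² + z² = d_i² (stations at z=0).
Subtracting the A sphere from B and C: z² cancels, leaving linear equations in x and y:
47.0 x − 202.2 y = -5074.46
-250.4 x + 236.6 y = -6002.83
Solving: x ≈ 61.107, y ≈ 39.300 km (keep extra digits for the depth step; rounded: 61.1, 39.3).
Then from the A sphere: z² = 102.71² − (x − 101.3)² − (y + 51.8)² with x = 61.107, y = 39.300, so z ≈ 25.192 ≈ 25.2 km.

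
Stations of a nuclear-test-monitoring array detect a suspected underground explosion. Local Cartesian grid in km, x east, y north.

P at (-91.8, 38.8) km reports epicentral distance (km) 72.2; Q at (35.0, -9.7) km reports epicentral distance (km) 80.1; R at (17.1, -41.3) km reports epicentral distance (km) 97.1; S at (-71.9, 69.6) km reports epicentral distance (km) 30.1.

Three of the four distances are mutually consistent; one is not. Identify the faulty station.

S

Solve using three stations at a time. Using P, Q, R (subtract circle equations pairwise → linear system) gives (x, y) ≈ (-20.2, 48.4).
Distances from that point to each station vs reported:
  P: calculated 72.2 vs reported 72.2 → residual 0.0 km
  Q: calculated 80.1 vs reported 80.1 → residual 0.0 km
  R: calculated 97.1 vs reported 97.1 → residual 0.0 km
  S: calculated 55.9 vs reported 30.1 → residual 25.8 km
P, Q, R are mutually consistent (residuals ≈ 0); S is off by 25.8 km.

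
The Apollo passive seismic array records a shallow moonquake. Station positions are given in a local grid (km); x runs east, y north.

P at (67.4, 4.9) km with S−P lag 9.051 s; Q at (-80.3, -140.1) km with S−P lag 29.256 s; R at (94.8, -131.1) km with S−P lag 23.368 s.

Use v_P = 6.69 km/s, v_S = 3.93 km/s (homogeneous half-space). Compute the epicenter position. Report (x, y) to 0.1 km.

Distance from S−P lag: d = Δt · v_P v_S / (v_P − v_S) = Δt · (6.69·3.93)/(6.69−3.93) ≈ 9.5260·Δt.
So d_P = 86.22, d_Q = 278.69, d_R = 222.60 km.
Circle about each station: (x − 67.4)² + (y − 4.9)² = 86.22²; (x + 80.3)² + (y + 140.1)² = 278.69²; (x − 94.8)² + (y + 131.1)² = 222.60².
Subtracting pairs of circle equations eliminates x²+y² and gives linear equations (the radical axes):
-295.4 x − 290.0 y = -48724.90
54.8 x − 272.0 y = -20509.39
Solving the 2×2 system: x ≈ 75.9, y ≈ 90.7 km.
Check against P (with the unrounded x, y): √((x − 67.4)²+(y − 4.9)²) = 86.22 ≈ 86.22 km. ✓

x ≈ 75.9 km, y ≈ 90.7 km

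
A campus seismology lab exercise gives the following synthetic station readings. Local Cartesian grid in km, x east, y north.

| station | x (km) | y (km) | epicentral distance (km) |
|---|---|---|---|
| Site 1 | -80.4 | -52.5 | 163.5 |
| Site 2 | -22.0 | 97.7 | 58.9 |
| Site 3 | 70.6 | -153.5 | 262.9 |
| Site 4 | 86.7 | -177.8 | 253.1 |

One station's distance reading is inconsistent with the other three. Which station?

Site 3

Solve using three stations at a time. Using Site 1, Site 2, Site 4 (subtract circle equations pairwise → linear system) gives (x, y) ≈ (29.3, 68.7).
Distances from that point to each station vs reported:
  Site 1: calculated 163.5 vs reported 163.5 → residual 0.0 km
  Site 2: calculated 58.9 vs reported 58.9 → residual 0.0 km
  Site 3: calculated 226.0 vs reported 262.9 → residual 36.9 km
  Site 4: calculated 253.1 vs reported 253.1 → residual 0.0 km
Site 1, Site 2, Site 4 are mutually consistent (residuals ≈ 0); Site 3 is off by 36.9 km.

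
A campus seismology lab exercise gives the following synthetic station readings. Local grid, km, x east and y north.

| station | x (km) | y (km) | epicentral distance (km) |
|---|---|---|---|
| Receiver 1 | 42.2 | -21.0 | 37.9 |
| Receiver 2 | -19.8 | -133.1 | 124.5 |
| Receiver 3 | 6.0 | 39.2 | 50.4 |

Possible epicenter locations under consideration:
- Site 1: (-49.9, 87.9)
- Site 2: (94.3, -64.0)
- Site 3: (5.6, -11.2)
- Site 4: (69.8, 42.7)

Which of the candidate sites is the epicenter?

For each candidate, compare |candidate − station| to the reported distance:
Site 1: residuals Receiver 1 104.7, Receiver 2 98.5, Receiver 3 23.7 → max 104.7 km
Site 2: residuals Receiver 1 29.7, Receiver 2 8.9, Receiver 3 85.4 → max 85.4 km
Site 3: residuals Receiver 1 0.0, Receiver 2 0.0, Receiver 3 0.0 → max 0.0 km
Site 4: residuals Receiver 1 31.5, Receiver 2 72.8, Receiver 3 13.5 → max 72.8 km
Only Site 3 has all residuals ≈ 0.

Site 3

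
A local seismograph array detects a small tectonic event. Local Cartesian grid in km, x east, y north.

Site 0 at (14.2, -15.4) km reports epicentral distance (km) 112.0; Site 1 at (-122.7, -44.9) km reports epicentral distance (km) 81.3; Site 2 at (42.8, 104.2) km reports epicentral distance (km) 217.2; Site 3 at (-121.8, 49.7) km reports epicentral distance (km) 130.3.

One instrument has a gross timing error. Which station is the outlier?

Solve using three stations at a time. Using Site 0, Site 2, Site 3 (subtract circle equations pairwise → linear system) gives (x, y) ≈ (-81.2, -74.1).
Distances from that point to each station vs reported:
  Site 0: calculated 112.0 vs reported 112.0 → residual 0.0 km
  Site 1: calculated 50.8 vs reported 81.3 → residual 30.5 km
  Site 2: calculated 217.2 vs reported 217.2 → residual 0.0 km
  Site 3: calculated 130.3 vs reported 130.3 → residual 0.0 km
Site 0, Site 2, Site 3 are mutually consistent (residuals ≈ 0); Site 1 is off by 30.5 km.

Site 1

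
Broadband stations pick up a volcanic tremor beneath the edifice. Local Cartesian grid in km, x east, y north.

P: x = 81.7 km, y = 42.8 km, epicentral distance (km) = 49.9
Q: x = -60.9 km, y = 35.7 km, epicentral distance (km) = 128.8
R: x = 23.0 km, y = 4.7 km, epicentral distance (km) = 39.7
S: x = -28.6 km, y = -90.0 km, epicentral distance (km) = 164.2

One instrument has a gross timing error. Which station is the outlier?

S

Solve using three stations at a time. Using P, Q, R (subtract circle equations pairwise → linear system) gives (x, y) ≈ (61.9, -3.0).
Distances from that point to each station vs reported:
  P: calculated 49.9 vs reported 49.9 → residual 0.0 km
  Q: calculated 128.8 vs reported 128.8 → residual 0.0 km
  R: calculated 39.7 vs reported 39.7 → residual 0.0 km
  S: calculated 125.6 vs reported 164.2 → residual 38.6 km
P, Q, R are mutually consistent (residuals ≈ 0); S is off by 38.6 km.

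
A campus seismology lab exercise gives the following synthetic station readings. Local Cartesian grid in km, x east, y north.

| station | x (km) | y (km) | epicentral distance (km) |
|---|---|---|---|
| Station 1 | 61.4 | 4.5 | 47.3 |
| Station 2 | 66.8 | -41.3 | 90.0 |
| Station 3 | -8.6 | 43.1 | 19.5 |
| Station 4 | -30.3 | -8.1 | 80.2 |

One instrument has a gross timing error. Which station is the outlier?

Station 3

Solve using three stations at a time. Using Station 1, Station 2, Station 4 (subtract circle equations pairwise → linear system) gives (x, y) ≈ (32.4, 41.9).
Distances from that point to each station vs reported:
  Station 1: calculated 47.3 vs reported 47.3 → residual 0.0 km
  Station 2: calculated 90.0 vs reported 90.0 → residual 0.0 km
  Station 3: calculated 41.0 vs reported 19.5 → residual 21.5 km
  Station 4: calculated 80.2 vs reported 80.2 → residual 0.0 km
Station 1, Station 2, Station 4 are mutually consistent (residuals ≈ 0); Station 3 is off by 21.5 km.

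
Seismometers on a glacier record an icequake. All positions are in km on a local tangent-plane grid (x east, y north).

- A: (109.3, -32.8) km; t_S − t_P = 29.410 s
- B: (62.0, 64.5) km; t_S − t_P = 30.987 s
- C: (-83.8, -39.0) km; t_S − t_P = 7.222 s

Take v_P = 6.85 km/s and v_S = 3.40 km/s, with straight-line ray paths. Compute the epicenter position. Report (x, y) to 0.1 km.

Distance from S−P lag: d = Δt · v_P v_S / (v_P − v_S) = Δt · (6.85·3.40)/(6.85−3.40) ≈ 6.7507·Δt.
So d_A = 198.54, d_B = 209.18, d_C = 48.75 km.
Circle about each station: (x − 109.3)² + (y + 32.8)² = 198.54²; (x − 62.0)² + (y − 64.5)² = 209.18²; (x + 83.8)² + (y + 39.0)² = 48.75².
Subtracting pairs of circle equations eliminates x²+y² and gives linear equations (the radical axes):
-94.6 x + 194.6 y = -9356.22
-386.2 x − 12.4 y = 32562.68
Solving the 2×2 system: x ≈ -81.5, y ≈ -87.7 km.

(-81.5, -87.7)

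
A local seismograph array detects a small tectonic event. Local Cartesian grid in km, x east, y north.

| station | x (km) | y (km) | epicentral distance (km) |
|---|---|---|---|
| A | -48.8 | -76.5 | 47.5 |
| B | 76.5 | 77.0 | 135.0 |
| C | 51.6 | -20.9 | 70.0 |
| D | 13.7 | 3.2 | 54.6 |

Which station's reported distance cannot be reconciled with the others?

B

Solve using three stations at a time. Using A, C, D (subtract circle equations pairwise → linear system) gives (x, y) ≈ (-14.7, -43.5).
Distances from that point to each station vs reported:
  A: calculated 47.5 vs reported 47.5 → residual 0.0 km
  B: calculated 151.1 vs reported 135.0 → residual 16.1 km
  C: calculated 70.0 vs reported 70.0 → residual 0.0 km
  D: calculated 54.6 vs reported 54.6 → residual 0.0 km
A, C, D are mutually consistent (residuals ≈ 0); B is off by 16.1 km.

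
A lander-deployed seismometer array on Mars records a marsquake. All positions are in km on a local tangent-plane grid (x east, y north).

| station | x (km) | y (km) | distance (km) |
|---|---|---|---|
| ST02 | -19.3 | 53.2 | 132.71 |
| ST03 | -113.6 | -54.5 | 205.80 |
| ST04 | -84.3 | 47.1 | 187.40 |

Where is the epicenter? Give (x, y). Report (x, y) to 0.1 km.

Circle about each station: (x + 19.3)² + (y − 53.2)² = 132.71²; (x + 113.6)² + (y + 54.5)² = 205.80²; (x + 84.3)² + (y − 47.1)² = 187.40².
Subtracting the ST02 equation from the ST03 and ST04 equations removes the quadratic terms:
-188.6 x − 215.4 y = -12069.22
-130.0 x − 12.2 y = -11384.65
Solving the 2×2 system: x ≈ 89.7, y ≈ -22.5 km.

(89.7, -22.5)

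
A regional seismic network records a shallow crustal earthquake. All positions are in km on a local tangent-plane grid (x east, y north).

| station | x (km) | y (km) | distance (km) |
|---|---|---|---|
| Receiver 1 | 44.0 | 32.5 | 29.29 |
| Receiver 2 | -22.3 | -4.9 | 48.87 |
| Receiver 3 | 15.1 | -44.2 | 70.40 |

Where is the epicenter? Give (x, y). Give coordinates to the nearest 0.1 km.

15.4 km east, 26.2 km north

Circle about each station: (x − 44.0)² + (y − 32.5)² = 29.29²; (x + 22.3)² + (y + 4.9)² = 48.87²; (x − 15.1)² + (y + 44.2)² = 70.40².
Subtracting pairs of circle equations eliminates x²+y² and gives linear equations (the radical axes):
-132.6 x − 74.8 y = -4001.32
-57.8 x − 153.4 y = -4908.86
Solving the 2×2 system: x ≈ 15.4, y ≈ 26.2 km.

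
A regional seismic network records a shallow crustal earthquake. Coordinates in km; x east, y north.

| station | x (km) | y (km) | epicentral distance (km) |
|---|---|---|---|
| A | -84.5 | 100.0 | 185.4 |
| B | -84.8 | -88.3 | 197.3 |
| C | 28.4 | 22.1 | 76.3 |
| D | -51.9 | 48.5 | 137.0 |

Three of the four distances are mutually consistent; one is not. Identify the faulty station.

Solve using three stations at a time. Using A, B, D (subtract circle equations pairwise → linear system) gives (x, y) ≈ (81.8, 17.7).
Distances from that point to each station vs reported:
  A: calculated 185.5 vs reported 185.4 → residual 0.1 km
  B: calculated 197.4 vs reported 197.3 → residual 0.1 km
  C: calculated 53.5 vs reported 76.3 → residual 22.8 km
  D: calculated 137.2 vs reported 137.0 → residual 0.2 km
A, B, D are mutually consistent (residuals ≈ 0); C is off by 22.8 km.

C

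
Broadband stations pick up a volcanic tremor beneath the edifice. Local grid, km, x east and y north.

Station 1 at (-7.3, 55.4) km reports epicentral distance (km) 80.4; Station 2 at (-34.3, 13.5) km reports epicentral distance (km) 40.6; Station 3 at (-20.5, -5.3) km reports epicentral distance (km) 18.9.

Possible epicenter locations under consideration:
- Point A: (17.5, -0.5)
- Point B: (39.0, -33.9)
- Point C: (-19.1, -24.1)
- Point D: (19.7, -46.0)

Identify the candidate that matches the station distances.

For each candidate, compare |candidate − station| to the reported distance:
Point A: residuals Station 1 19.2, Station 2 13.1, Station 3 19.4 → max 19.4 km
Point B: residuals Station 1 20.2, Station 2 46.7, Station 3 47.1 → max 47.1 km
Point C: residuals Station 1 0.0, Station 2 0.0, Station 3 0.0 → max 0.0 km
Point D: residuals Station 1 24.5, Station 2 39.8, Station 3 38.3 → max 39.8 km
Only Point C has all residuals ≈ 0.

Point C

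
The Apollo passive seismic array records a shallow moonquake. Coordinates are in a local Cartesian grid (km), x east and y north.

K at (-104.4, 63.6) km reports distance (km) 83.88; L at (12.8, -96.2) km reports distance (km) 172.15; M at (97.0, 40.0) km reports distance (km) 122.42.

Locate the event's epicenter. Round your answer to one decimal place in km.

Circle about each station: (x + 104.4)² + (y − 63.6)² = 83.88²; (x − 12.8)² + (y + 96.2)² = 172.15²; (x − 97.0)² + (y − 40.0)² = 122.42².
Subtracting pairs of circle equations eliminates x²+y² and gives linear equations (the radical axes):
234.4 x − 319.6 y = -28125.81
402.8 x − 47.2 y = -11886.12
Solving the 2×2 system: x ≈ -21.0, y ≈ 72.6 km.

(-21.0, 72.6)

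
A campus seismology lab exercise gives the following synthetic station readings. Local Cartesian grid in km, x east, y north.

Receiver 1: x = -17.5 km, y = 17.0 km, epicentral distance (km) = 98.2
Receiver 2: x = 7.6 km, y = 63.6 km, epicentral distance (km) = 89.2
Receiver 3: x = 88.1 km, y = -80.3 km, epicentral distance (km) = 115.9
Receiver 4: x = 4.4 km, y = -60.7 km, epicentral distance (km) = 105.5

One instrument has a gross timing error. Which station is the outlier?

Solve using three stations at a time. Using Receiver 1, Receiver 2, Receiver 4 (subtract circle equations pairwise → linear system) gives (x, y) ≈ (80.6, 12.3).
Distances from that point to each station vs reported:
  Receiver 1: calculated 98.3 vs reported 98.2 → residual 0.1 km
  Receiver 2: calculated 89.3 vs reported 89.2 → residual 0.1 km
  Receiver 3: calculated 92.9 vs reported 115.9 → residual 23.0 km
  Receiver 4: calculated 105.6 vs reported 105.5 → residual 0.1 km
Receiver 1, Receiver 2, Receiver 4 are mutually consistent (residuals ≈ 0); Receiver 3 is off by 23.0 km.

Receiver 3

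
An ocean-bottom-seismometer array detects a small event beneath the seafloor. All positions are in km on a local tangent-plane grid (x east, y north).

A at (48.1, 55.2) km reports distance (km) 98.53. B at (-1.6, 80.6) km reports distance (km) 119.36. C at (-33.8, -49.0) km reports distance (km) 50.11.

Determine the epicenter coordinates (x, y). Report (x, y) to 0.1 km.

(15.0, -37.6)

Circle about each station: (x − 48.1)² + (y − 55.2)² = 98.53²; (x + 1.6)² + (y − 80.6)² = 119.36²; (x + 33.8)² + (y + 49.0)² = 50.11².
Subtracting the A equation from the B and C equations removes the quadratic terms:
-99.4 x + 50.8 y = -3400.38
-163.8 x − 208.4 y = 5379.94
Solving the 2×2 system: x ≈ 15.0, y ≈ -37.6 km.
Check against A (with the unrounded x, y): √((x − 48.1)²+(y − 55.2)²) = 98.53 ≈ 98.53 km. ✓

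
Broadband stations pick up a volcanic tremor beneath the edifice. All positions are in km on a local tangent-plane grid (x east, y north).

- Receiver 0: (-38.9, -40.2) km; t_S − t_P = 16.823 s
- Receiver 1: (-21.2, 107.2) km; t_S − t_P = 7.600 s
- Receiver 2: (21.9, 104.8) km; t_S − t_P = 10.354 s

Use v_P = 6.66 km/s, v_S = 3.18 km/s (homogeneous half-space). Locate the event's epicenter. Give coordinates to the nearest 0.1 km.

Distance from S−P lag: d = Δt · v_P v_S / (v_P − v_S) = Δt · (6.66·3.18)/(6.66−3.18) ≈ 6.0859·Δt.
So d_Receiver 0 = 102.38, d_Receiver 1 = 46.25, d_Receiver 2 = 63.01 km.
Circle about each station: (x + 38.9)² + (y + 40.2)² = 102.38²; (x + 21.2)² + (y − 107.2)² = 46.25²; (x − 21.9)² + (y − 104.8)² = 63.01².
Subtracting pairs of circle equations eliminates x²+y² and gives linear equations (the radical axes):
35.4 x + 294.8 y = 17154.63
121.6 x + 290.0 y = 14844.80
Solving the 2×2 system: x ≈ -23.4, y ≈ 61.0 km.

x ≈ -23.4 km, y ≈ 61.0 km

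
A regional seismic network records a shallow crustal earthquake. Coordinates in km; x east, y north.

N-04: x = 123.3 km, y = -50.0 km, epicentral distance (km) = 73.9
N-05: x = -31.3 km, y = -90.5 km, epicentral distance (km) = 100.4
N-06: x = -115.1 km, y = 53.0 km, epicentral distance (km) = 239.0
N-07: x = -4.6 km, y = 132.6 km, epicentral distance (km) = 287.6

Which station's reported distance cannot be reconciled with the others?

Solve using three stations at a time. Using N-04, N-05, N-06 (subtract circle equations pairwise → linear system) gives (x, y) ≈ (68.7, -99.8).
Distances from that point to each station vs reported:
  N-04: calculated 73.9 vs reported 73.9 → residual 0.0 km
  N-05: calculated 100.4 vs reported 100.4 → residual 0.0 km
  N-06: calculated 239.0 vs reported 239.0 → residual 0.0 km
  N-07: calculated 243.7 vs reported 287.6 → residual 43.9 km
N-04, N-05, N-06 are mutually consistent (residuals ≈ 0); N-07 is off by 43.9 km.

N-07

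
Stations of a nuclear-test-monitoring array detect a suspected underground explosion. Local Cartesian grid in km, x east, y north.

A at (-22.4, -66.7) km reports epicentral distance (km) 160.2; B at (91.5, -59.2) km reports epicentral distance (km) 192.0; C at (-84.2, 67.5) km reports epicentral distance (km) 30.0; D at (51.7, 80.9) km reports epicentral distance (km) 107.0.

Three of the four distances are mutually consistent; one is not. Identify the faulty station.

A

Solve using three stations at a time. Using B, C, D (subtract circle equations pairwise → linear system) gives (x, y) ≈ (-54.2, 65.8).
Distances from that point to each station vs reported:
  A: calculated 136.3 vs reported 160.2 → residual 23.9 km
  B: calculated 192.0 vs reported 192.0 → residual 0.0 km
  C: calculated 30.0 vs reported 30.0 → residual 0.0 km
  D: calculated 107.0 vs reported 107.0 → residual 0.0 km
B, C, D are mutually consistent (residuals ≈ 0); A is off by 23.9 km.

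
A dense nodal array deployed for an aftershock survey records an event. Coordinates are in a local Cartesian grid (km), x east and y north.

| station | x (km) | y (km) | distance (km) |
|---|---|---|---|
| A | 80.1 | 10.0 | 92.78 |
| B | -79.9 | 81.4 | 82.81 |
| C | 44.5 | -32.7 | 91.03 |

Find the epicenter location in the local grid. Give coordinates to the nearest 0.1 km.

Circle about each station: (x − 80.1)² + (y − 10.0)² = 92.78²; (x + 79.9)² + (y − 81.4)² = 82.81²; (x − 44.5)² + (y + 32.7)² = 91.03².
Subtracting the A equation from the B and C equations removes the quadratic terms:
-320.0 x + 142.8 y = 8244.59
-71.2 x − 85.4 y = -3144.80
Solving the 2×2 system: x ≈ -6.8, y ≈ 42.5 km.
Check against A (with the unrounded x, y): √((x − 80.1)²+(y − 10.0)²) = 92.78 ≈ 92.78 km. ✓

x ≈ -6.8 km, y ≈ 42.5 km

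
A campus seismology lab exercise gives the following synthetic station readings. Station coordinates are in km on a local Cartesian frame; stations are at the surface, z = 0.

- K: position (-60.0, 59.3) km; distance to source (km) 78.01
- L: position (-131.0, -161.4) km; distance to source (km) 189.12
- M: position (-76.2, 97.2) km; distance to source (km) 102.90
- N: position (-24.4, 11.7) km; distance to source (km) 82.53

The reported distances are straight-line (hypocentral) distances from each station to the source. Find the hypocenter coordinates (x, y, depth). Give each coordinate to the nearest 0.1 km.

Each station gives a sphere (x−x_i)² + (y−y_i)² + z² = d_i² (stations at z=0).
Subtracting the K sphere from L and M: z² cancels, leaving linear equations in x and y:
-142.0 x − 441.4 y = 6413.66
-32.4 x + 75.8 y = 3634.94
Solving: x ≈ -83.408, y ≈ 12.302 km (keep extra digits for the depth step; rounded: -83.4, 12.3).
Then from the K sphere: z² = 78.01² − (x + 60.0)² − (y − 59.3)² with x = -83.408, y = 12.302, so z ≈ 57.696 ≈ 57.7 km.
Check against N (with the unrounded solution): distance 82.53 ≈ 82.53 km. ✓

x ≈ -83.4 km, y ≈ 12.3 km, depth ≈ 57.7 km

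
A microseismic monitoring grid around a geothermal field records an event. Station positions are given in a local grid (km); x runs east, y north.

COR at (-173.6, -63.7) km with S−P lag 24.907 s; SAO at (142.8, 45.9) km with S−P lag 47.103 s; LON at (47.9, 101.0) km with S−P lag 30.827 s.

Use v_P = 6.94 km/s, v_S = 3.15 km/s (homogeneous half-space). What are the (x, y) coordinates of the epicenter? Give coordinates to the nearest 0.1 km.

x ≈ -127.6 km, y ≈ 72.4 km

Distance from S−P lag: d = Δt · v_P v_S / (v_P − v_S) = Δt · (6.94·3.15)/(6.94−3.15) ≈ 5.7681·Δt.
So d_COR = 143.67, d_SAO = 271.69, d_LON = 177.81 km.
Circle about each station: (x + 173.6)² + (y + 63.7)² = 143.67²; (x − 142.8)² + (y − 45.9)² = 271.69²; (x − 47.9)² + (y − 101.0)² = 177.81².
Subtracting the COR equation from the SAO and LON equations removes the quadratic terms:
632.8 x + 219.2 y = -64870.39
443.0 x + 329.4 y = -32674.57
Solving the 2×2 system: x ≈ -127.6, y ≈ 72.4 km.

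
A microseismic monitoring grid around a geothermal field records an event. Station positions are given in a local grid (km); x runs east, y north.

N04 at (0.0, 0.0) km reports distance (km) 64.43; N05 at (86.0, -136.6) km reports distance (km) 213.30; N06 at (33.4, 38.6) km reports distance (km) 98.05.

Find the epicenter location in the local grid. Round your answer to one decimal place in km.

(-62.2, 16.8)

Circle about each station: x² + y² = 64.43²; (x − 86.0)² + (y + 136.6)² = 213.30²; (x − 33.4)² + (y − 38.6)² = 98.05².
Subtracting the N04 equation from the N05 and N06 equations removes the quadratic terms:
172.0 x − 273.2 y = -15290.11
66.8 x + 77.2 y = -2857.06
Solving the 2×2 system: x ≈ -62.2, y ≈ 16.8 km.
Check against N04 (with the unrounded x, y): √(x²+y²) = 64.43 ≈ 64.43 km. ✓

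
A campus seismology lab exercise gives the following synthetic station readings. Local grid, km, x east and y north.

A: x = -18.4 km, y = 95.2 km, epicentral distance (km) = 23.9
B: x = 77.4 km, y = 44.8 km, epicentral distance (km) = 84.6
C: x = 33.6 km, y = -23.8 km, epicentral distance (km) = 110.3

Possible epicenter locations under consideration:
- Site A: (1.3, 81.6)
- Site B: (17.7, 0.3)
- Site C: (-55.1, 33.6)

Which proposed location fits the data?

For each candidate, compare |candidate − station| to the reported distance:
Site A: residuals A 0.0, B 0.1, C 0.1 → max 0.1 km
Site B: residuals A 77.6, B 10.1, C 81.4 → max 81.4 km
Site C: residuals A 47.8, B 48.4, C 4.6 → max 48.4 km
Only Site A has all residuals ≈ 0.

Site A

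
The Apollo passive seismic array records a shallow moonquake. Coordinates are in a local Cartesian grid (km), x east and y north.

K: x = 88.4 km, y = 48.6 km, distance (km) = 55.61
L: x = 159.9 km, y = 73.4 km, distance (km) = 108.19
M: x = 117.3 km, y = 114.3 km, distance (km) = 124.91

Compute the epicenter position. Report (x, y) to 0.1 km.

Circle about each station: (x − 88.4)² + (y − 48.6)² = 55.61²; (x − 159.9)² + (y − 73.4)² = 108.19²; (x − 117.3)² + (y − 114.3)² = 124.91².
Subtracting pairs of circle equations eliminates x²+y² and gives linear equations (the radical axes):
143.0 x + 49.6 y = 12166.45
57.8 x + 131.4 y = 4137.22
Solving the 2×2 system: x ≈ 87.5, y ≈ -7.0 km.

(87.5, -7.0)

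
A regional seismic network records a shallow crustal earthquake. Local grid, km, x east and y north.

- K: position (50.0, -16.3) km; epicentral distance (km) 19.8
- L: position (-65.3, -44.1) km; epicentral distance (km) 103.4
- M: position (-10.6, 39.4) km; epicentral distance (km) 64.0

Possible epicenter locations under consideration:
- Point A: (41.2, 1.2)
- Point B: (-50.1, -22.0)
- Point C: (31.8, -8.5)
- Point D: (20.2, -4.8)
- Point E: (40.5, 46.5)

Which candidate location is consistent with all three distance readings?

For each candidate, compare |candidate − station| to the reported distance:
Point A: residuals K 0.2, L 12.3, M 0.4 → max 12.3 km
Point B: residuals K 80.5, L 76.6, M 9.0 → max 80.5 km
Point C: residuals K 0.0, L 0.0, M 0.0 → max 0.0 km
Point D: residuals K 12.1, L 9.3, M 10.1 → max 12.1 km
Point E: residuals K 43.7, L 35.9, M 12.4 → max 43.7 km
Only Point C has all residuals ≈ 0.

Point C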